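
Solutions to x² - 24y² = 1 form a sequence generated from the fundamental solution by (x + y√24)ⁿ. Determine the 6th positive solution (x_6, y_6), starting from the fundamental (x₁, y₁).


Step 1: Find the fundamental solution (x₁, y₁) of x² - 24y² = 1.
  Expand √24 as a continued fraction. a₀ = ⌊√24⌋ = 4; iterate m_{k+1} = d_k·a_k − m_k, d_{k+1} = (24 − m_{k+1}²)/d_k, a_{k+1} = ⌊(a₀ + m_{k+1})/d_{k+1}⌋ (starting m₀ = 0, d₀ = 1), with convergents p_k = a_k·p_{k-1} + p_{k-2}, q_k = a_k·q_{k-1} + q_{k-2} (p₋₁ = 1, q₋₁ = 0):
  k = 0: a₀ = 4; p₀/q₀ = 4/1; p₀² − 24·q₀² = 16 − 24 = -8.
  k = 1: m = 4, d = 8, a = ⌊(4 + 4)/8⌋ = 1; p/q = (1·4 + 1)/(1·1 + 0) = 5/1; p² − 24·q² = 25 − 24 = 1.
  The first convergent with p² − 24·q² = 1 gives the fundamental solution (x₁, y₁) = (5, 1).
Step 2: Apply the recurrence (x_{n+1}, y_{n+1}) = (x₁x_n + 24y₁y_n, x₁y_n + y₁x_n) repeatedly.
  From (x_1, y_1) = (5, 1): x_2 = 5·5 + 24·1·1 = 49; y_2 = 5·1 + 1·5 = 10.
  From (x_2, y_2) = (49, 10): x_3 = 5·49 + 24·1·10 = 485; y_3 = 5·10 + 1·49 = 99.
  From (x_3, y_3) = (485, 99): x_4 = 5·485 + 24·1·99 = 4801; y_4 = 5·99 + 1·485 = 980.
  From (x_4, y_4) = (4801, 980): x_5 = 5·4801 + 24·1·980 = 47525; y_5 = 5·980 + 1·4801 = 9701.
  From (x_5, y_5) = (47525, 9701): x_6 = 5·47525 + 24·1·9701 = 470449; y_6 = 5·9701 + 1·47525 = 96030.
Step 3: Verify x_6² - 24·y_6² = 221322261601 - 221322261600 = 1 (should be 1). ✓

(x_1, y_1) = (5, 1); (x_6, y_6) = (470449, 96030).


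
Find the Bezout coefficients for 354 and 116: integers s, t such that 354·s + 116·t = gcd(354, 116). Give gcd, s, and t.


Euclidean algorithm on (354, 116) — divide until remainder is 0:
  354 = 3 · 116 + 6
  116 = 19 · 6 + 2
  6 = 3 · 2 + 0
gcd(354, 116) = 2.
Track Bezout coefficients alongside the remainders: start with r₀ = 354 = a·1 + b·0 (s = 1, t = 0) and r₁ = 116 = a·0 + b·1 (s = 0, t = 1); each new remainder r_{k+1} = r_{k-1} − q_k·r_k inherits s_{k+1} = s_{k-1} − q_k·s_k, t_{k+1} = t_{k-1} − q_k·t_k, so r_k = a·s_k + b·t_k at every step:
  q = 3: r = 6, s = 1 − 3·0 = 1, t = 0 − 3·1 = -3  (check: 354·1 + 116·(-3) = 6)
  q = 19: r = 2, s = 0 − 19·1 = -19, t = 1 − 19·(-3) = 58  (check: 354·(-19) + 116·58 = 2)
The row with r = 2 (the gcd) gives the Bezout coefficients s = -19, t = 58.
Result: 354 · (-19) + 116 · (58) = 2.

gcd(354, 116) = 2; s = -19, t = 58 (check: 354·(-19) + 116·58 = 2).


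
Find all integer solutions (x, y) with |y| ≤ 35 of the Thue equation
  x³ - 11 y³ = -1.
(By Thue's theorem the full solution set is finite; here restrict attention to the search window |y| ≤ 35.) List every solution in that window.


The equation is x³ - 11y³ = -1. For fixed y, x³ = 11·y³ − 1, so a solution requires the RHS to be a perfect cube.
Strategy: iterate y from -35 to 35, compute RHS = 11·y³ − 1, and check whether it is a (positive or negative) perfect cube.
Check small values of y:
  y = 0: RHS = -1 = (-1)³ ⇒ x = -1 works.
  y = 1: RHS = 10 is not a perfect cube.
  y = -1: RHS = -12 is not a perfect cube.
  y = 2: RHS = 87 is not a perfect cube.
  y = -2: RHS = -89 is not a perfect cube.
  y = 3: RHS = 296 is not a perfect cube.
  y = -3: RHS = -298 is not a perfect cube.
Continuing the search up to |y| = 35 finds no further solutions beyond those listed.
Collected solutions: (-1, 0).

Solutions (with |y| ≤ 35): (-1, 0).


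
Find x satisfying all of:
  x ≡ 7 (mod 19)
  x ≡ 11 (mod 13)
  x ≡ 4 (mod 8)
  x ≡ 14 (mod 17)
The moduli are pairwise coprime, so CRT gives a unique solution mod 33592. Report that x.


Product of moduli M = 19 · 13 · 8 · 17 = 33592.
Merge one congruence at a time:
  Start: x ≡ 7 (mod 19).
  Combine with x ≡ 11 (mod 13); new modulus lcm = 247.
    Write x = 7 + 19·t and substitute into x ≡ 11 (mod 13): 19·t ≡ 11 − 7 = 4 (mod 13).
    Reduce coefficients mod 13: 6·t ≡ 4 (mod 13).
    The inverse of 6 mod 13 is 11 (since 6·11 = 66 = 5·13 + 1), so t ≡ 11·4 = 44 ≡ 5 (mod 13).
    Then x = 7 + 19·5 = 102, valid modulo lcm(19, 13) = 247: x ≡ 102 (mod 247).
  Combine with x ≡ 4 (mod 8); new modulus lcm = 1976.
    Write x = 102 + 247·t and substitute into x ≡ 4 (mod 8): 247·t ≡ 4 − 102 = -98 (mod 8).
    Reduce coefficients mod 8: 7·t ≡ 6 (mod 8).
    The inverse of 7 mod 8 is 7 (since 7·7 = 49 = 6·8 + 1), so t ≡ 7·6 = 42 ≡ 2 (mod 8).
    Then x = 102 + 247·2 = 596, valid modulo lcm(247, 8) = 1976: x ≡ 596 (mod 1976).
  Combine with x ≡ 14 (mod 17); new modulus lcm = 33592.
    Write x = 596 + 1976·t and substitute into x ≡ 14 (mod 17): 1976·t ≡ 14 − 596 = -582 (mod 17).
    Reduce coefficients mod 17: 4·t ≡ 13 (mod 17).
    The inverse of 4 mod 17 is 13 (since 4·13 = 52 = 3·17 + 1), so t ≡ 13·13 = 169 ≡ 16 (mod 17).
    Then x = 596 + 1976·16 = 32212, valid modulo lcm(1976, 17) = 33592: x ≡ 32212 (mod 33592).
Verify against each original: 32212 mod 19 = 7, 32212 mod 13 = 11, 32212 mod 8 = 4, 32212 mod 17 = 14.

x ≡ 32212 (mod 33592).


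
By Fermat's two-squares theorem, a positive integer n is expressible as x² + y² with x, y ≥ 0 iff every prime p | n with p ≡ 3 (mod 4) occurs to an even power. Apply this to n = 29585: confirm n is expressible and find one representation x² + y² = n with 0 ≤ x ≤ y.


Step 1: Factor n = 29585 = 5 · 61 · 97.
Step 2: Check the mod-4 condition on each prime factor: 5 ≡ 1 (mod 4), exponent 1; 61 ≡ 1 (mod 4), exponent 1; 97 ≡ 1 (mod 4), exponent 1.
All primes ≡ 3 (mod 4) appear to even exponent (or don't appear), so by the two-squares theorem n IS expressible as a sum of two squares.
Step 3: Build a representation. Here n = 5 · 61 · 97 is a product of primes ≡ 1 (mod 4). Each prime p ≡ 1 (mod 4) is itself a sum of two squares; find a² by testing p − a² for a perfect square:
  5: 5 − 1² = 4 = 2² ⇒ 5 = 1² + 2².
  61: 61 − 1² = 60, 61 − 2² = 57, 61 − 3² = 52, 61 − 4² = 45, 61 − 5² = 36 = 6² ⇒ 61 = 5² + 6².
  97: 97 − 1² = 96, 97 − 2² = 93, 97 − 3² = 88, 97 − 4² = 81 = 9² ⇒ 97 = 4² + 9².
  Combine using the Brahmagupta–Fibonacci identity (a² + b²)(c² + d²) = (ac − bd)² + (ad + bc)² = (ac + bd)² + (ad − bc)²:
  5 · 61 = 305: from (1² + 2²)(5² + 6²), take (1·5 − 2·6, 1·6 + 2·5) = (5 − 12, 6 + 10) = (-7, 16); dropping signs (only squares matter) gives (7, 16); check 7² + 16² = 49 + 256 = 305 ✓.
  305 · 97 = 29585: from (7² + 16²)(4² + 9²), take (7·4 − 16·9, 7·9 + 16·4) = (28 − 144, 63 + 64) = (-116, 127); dropping signs (only squares matter) gives (116, 127); check 116² + 127² = 13456 + 16129 = 29585 ✓.
Step 4: Order so x ≤ y and verify: 116² + 127² = 13456 + 16129 = 29585 = n. ✓

n = 29585 = 116² + 127² (one valid representation with x ≤ y).


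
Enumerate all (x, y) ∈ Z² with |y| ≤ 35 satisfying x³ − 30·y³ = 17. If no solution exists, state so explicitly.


The equation is x³ - 30y³ = 17. For fixed y, x³ = 30·y³ + 17, so a solution requires the RHS to be a perfect cube.
Strategy: iterate y from -35 to 35, compute RHS = 30·y³ + 17, and check whether it is a (positive or negative) perfect cube.
Check small values of y:
  y = 0: RHS = 17 is not a perfect cube.
  y = 1: RHS = 47 is not a perfect cube.
  y = -1: RHS = -13 is not a perfect cube.
  y = 2: RHS = 257 is not a perfect cube.
  y = -2: RHS = -223 is not a perfect cube.
  y = 3: RHS = 827 is not a perfect cube.
  y = -3: RHS = -793 is not a perfect cube.
Continuing the search up to |y| = 35 finds no solutions either.
No (x, y) in the scanned range satisfies the equation.

No integer solutions with |y| ≤ 35.


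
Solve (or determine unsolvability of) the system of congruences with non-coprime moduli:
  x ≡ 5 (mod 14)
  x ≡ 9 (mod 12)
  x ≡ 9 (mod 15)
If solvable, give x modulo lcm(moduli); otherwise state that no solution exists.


Moduli 14, 12, 15 are not pairwise coprime, so CRT works modulo lcm(m_i) when all pairwise compatibility conditions hold.
Pairwise compatibility: gcd(m_i, m_j) must divide a_i - a_j for every pair.
Merge one congruence at a time:
  Start: x ≡ 5 (mod 14).
  Combine with x ≡ 9 (mod 12): gcd(14, 12) = 2; 9 - 5 = 4, which IS divisible by 2, so compatible.
    Write x = 5 + 14·t and substitute into x ≡ 9 (mod 12): 14·t ≡ 9 − 5 = 4 (mod 12).
    Divide the congruence (and modulus) by g = 2: 7·t ≡ 2 (mod 6).
    Reduce coefficients mod 6: 1·t ≡ 2 (mod 6).
    So t ≡ 2 (mod 6).
    Then x = 5 + 14·2 = 33, valid modulo lcm(14, 12) = 84: x ≡ 33 (mod 84).
  Combine with x ≡ 9 (mod 15): gcd(84, 15) = 3; 9 - 33 = -24, which IS divisible by 3, so compatible.
    Write x = 33 + 84·t and substitute into x ≡ 9 (mod 15): 84·t ≡ 9 − 33 = -24 (mod 15).
    Divide the congruence (and modulus) by g = 3: 28·t ≡ -8 (mod 5).
    Reduce coefficients mod 5: 3·t ≡ 2 (mod 5).
    The inverse of 3 mod 5 is 2 (since 3·2 = 6 = 1·5 + 1), so t ≡ 2·2 = 4 ≡ 4 (mod 5).
    Then x = 33 + 84·4 = 369, valid modulo lcm(84, 15) = 420: x ≡ 369 (mod 420).
Verify: 369 mod 14 = 5, 369 mod 12 = 9, 369 mod 15 = 9.

x ≡ 369 (mod 420).


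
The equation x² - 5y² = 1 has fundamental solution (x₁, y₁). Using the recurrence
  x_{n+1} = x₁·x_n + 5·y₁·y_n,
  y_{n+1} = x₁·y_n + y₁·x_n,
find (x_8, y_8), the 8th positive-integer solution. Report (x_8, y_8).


Step 1: Find the fundamental solution (x₁, y₁) of x² - 5y² = 1.
  Expand √5 as a continued fraction. a₀ = ⌊√5⌋ = 2; iterate m_{k+1} = d_k·a_k − m_k, d_{k+1} = (5 − m_{k+1}²)/d_k, a_{k+1} = ⌊(a₀ + m_{k+1})/d_{k+1}⌋ (starting m₀ = 0, d₀ = 1), with convergents p_k = a_k·p_{k-1} + p_{k-2}, q_k = a_k·q_{k-1} + q_{k-2} (p₋₁ = 1, q₋₁ = 0):
  k = 0: a₀ = 2; p₀/q₀ = 2/1; p₀² − 5·q₀² = 4 − 5 = -1.
  k = 1: m = 2, d = 1, a = ⌊(2 + 2)/1⌋ = 4; p/q = (4·2 + 1)/(4·1 + 0) = 9/4; p² − 5·q² = 81 − 80 = 1.
  The first convergent with p² − 5·q² = 1 gives the fundamental solution (x₁, y₁) = (9, 4).
Step 2: Apply the recurrence (x_{n+1}, y_{n+1}) = (x₁x_n + 5y₁y_n, x₁y_n + y₁x_n) repeatedly.
  From (x_1, y_1) = (9, 4): x_2 = 9·9 + 5·4·4 = 161; y_2 = 9·4 + 4·9 = 72.
  From (x_2, y_2) = (161, 72): x_3 = 9·161 + 5·4·72 = 2889; y_3 = 9·72 + 4·161 = 1292.
  From (x_3, y_3) = (2889, 1292): x_4 = 9·2889 + 5·4·1292 = 51841; y_4 = 9·1292 + 4·2889 = 23184.
  From (x_4, y_4) = (51841, 23184): x_5 = 9·51841 + 5·4·23184 = 930249; y_5 = 9·23184 + 4·51841 = 416020.
  From (x_5, y_5) = (930249, 416020): x_6 = 9·930249 + 5·4·416020 = 16692641; y_6 = 9·416020 + 4·930249 = 7465176.
  From (x_6, y_6) = (16692641, 7465176): x_7 = 9·16692641 + 5·4·7465176 = 299537289; y_7 = 9·7465176 + 4·16692641 = 133957148.
  From (x_7, y_7) = (299537289, 133957148): x_8 = 9·299537289 + 5·4·133957148 = 5374978561; y_8 = 9·133957148 + 4·299537289 = 2403763488.
Step 3: Verify x_8² - 5·y_8² = 28890394531209630721 - 28890394531209630720 = 1 (should be 1). ✓

(x_1, y_1) = (9, 4); (x_8, y_8) = (5374978561, 2403763488).


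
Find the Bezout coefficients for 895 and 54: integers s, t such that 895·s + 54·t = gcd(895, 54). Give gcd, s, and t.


Euclidean algorithm on (895, 54) — divide until remainder is 0:
  895 = 16 · 54 + 31
  54 = 1 · 31 + 23
  31 = 1 · 23 + 8
  23 = 2 · 8 + 7
  8 = 1 · 7 + 1
  7 = 7 · 1 + 0
gcd(895, 54) = 1.
Track Bezout coefficients alongside the remainders: start with r₀ = 895 = a·1 + b·0 (s = 1, t = 0) and r₁ = 54 = a·0 + b·1 (s = 0, t = 1); each new remainder r_{k+1} = r_{k-1} − q_k·r_k inherits s_{k+1} = s_{k-1} − q_k·s_k, t_{k+1} = t_{k-1} − q_k·t_k, so r_k = a·s_k + b·t_k at every step:
  q = 16: r = 31, s = 1 − 16·0 = 1, t = 0 − 16·1 = -16  (check: 895·1 + 54·(-16) = 31)
  q = 1: r = 23, s = 0 − 1·1 = -1, t = 1 − 1·(-16) = 17  (check: 895·(-1) + 54·17 = 23)
  q = 1: r = 8, s = 1 − 1·(-1) = 2, t = -16 − 1·17 = -33  (check: 895·2 + 54·(-33) = 8)
  q = 2: r = 7, s = -1 − 2·2 = -5, t = 17 − 2·(-33) = 83  (check: 895·(-5) + 54·83 = 7)
  q = 1: r = 1, s = 2 − 1·(-5) = 7, t = -33 − 1·83 = -116  (check: 895·7 + 54·(-116) = 1)
The row with r = 1 (the gcd) gives the Bezout coefficients s = 7, t = -116.
Result: 895 · (7) + 54 · (-116) = 1.

gcd(895, 54) = 1; s = 7, t = -116 (check: 895·7 + 54·(-116) = 1).


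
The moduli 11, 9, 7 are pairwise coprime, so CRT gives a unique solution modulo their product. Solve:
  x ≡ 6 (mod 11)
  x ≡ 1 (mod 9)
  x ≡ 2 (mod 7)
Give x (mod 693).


Moduli 11, 9, 7 are pairwise coprime; by CRT there is a unique solution modulo M = 11 · 9 · 7 = 693.
Solve pairwise, accumulating the modulus:
  Start with x ≡ 6 (mod 11).
  Combine with x ≡ 1 (mod 9): since gcd(11, 9) = 1, we get a unique residue mod 99.
    Write x = 6 + 11·t and substitute into x ≡ 1 (mod 9): 11·t ≡ 1 − 6 = -5 (mod 9).
    Reduce coefficients mod 9: 2·t ≡ 4 (mod 9).
    The inverse of 2 mod 9 is 5 (since 2·5 = 10 = 1·9 + 1), so t ≡ 5·4 = 20 ≡ 2 (mod 9).
    Then x = 6 + 11·2 = 28, valid modulo lcm(11, 9) = 99: x ≡ 28 (mod 99).
  Combine with x ≡ 2 (mod 7): since gcd(99, 7) = 1, we get a unique residue mod 693.
    Write x = 28 + 99·t and substitute into x ≡ 2 (mod 7): 99·t ≡ 2 − 28 = -26 (mod 7).
    Reduce coefficients mod 7: 1·t ≡ 2 (mod 7).
    So t ≡ 2 (mod 7).
    Then x = 28 + 99·2 = 226, valid modulo lcm(99, 7) = 693: x ≡ 226 (mod 693).
Verify: 226 mod 11 = 6 ✓, 226 mod 9 = 1 ✓, 226 mod 7 = 2 ✓.

x ≡ 226 (mod 693).


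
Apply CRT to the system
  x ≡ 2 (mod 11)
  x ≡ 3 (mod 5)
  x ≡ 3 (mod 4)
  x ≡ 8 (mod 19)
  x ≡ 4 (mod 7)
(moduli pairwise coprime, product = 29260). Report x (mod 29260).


Product of moduli M = 11 · 5 · 4 · 19 · 7 = 29260.
Merge one congruence at a time:
  Start: x ≡ 2 (mod 11).
  Combine with x ≡ 3 (mod 5); new modulus lcm = 55.
    Write x = 2 + 11·t and substitute into x ≡ 3 (mod 5): 11·t ≡ 3 − 2 = 1 (mod 5).
    Reduce coefficients mod 5: 1·t ≡ 1 (mod 5).
    So t ≡ 1 (mod 5).
    Then x = 2 + 11·1 = 13, valid modulo lcm(11, 5) = 55: x ≡ 13 (mod 55).
  Combine with x ≡ 3 (mod 4); new modulus lcm = 220.
    Write x = 13 + 55·t and substitute into x ≡ 3 (mod 4): 55·t ≡ 3 − 13 = -10 (mod 4).
    Reduce coefficients mod 4: 3·t ≡ 2 (mod 4).
    The inverse of 3 mod 4 is 3 (since 3·3 = 9 = 2·4 + 1), so t ≡ 3·2 = 6 ≡ 2 (mod 4).
    Then x = 13 + 55·2 = 123, valid modulo lcm(55, 4) = 220: x ≡ 123 (mod 220).
  Combine with x ≡ 8 (mod 19); new modulus lcm = 4180.
    Write x = 123 + 220·t and substitute into x ≡ 8 (mod 19): 220·t ≡ 8 − 123 = -115 (mod 19).
    Reduce coefficients mod 19: 11·t ≡ 18 (mod 19).
    The inverse of 11 mod 19 is 7 (since 11·7 = 77 = 4·19 + 1), so t ≡ 7·18 = 126 ≡ 12 (mod 19).
    Then x = 123 + 220·12 = 2763, valid modulo lcm(220, 19) = 4180: x ≡ 2763 (mod 4180).
  Combine with x ≡ 4 (mod 7); new modulus lcm = 29260.
    Write x = 2763 + 4180·t and substitute into x ≡ 4 (mod 7): 4180·t ≡ 4 − 2763 = -2759 (mod 7).
    Reduce coefficients mod 7: 1·t ≡ 6 (mod 7).
    So t ≡ 6 (mod 7).
    Then x = 2763 + 4180·6 = 27843, valid modulo lcm(4180, 7) = 29260: x ≡ 27843 (mod 29260).
Verify against each original: 27843 mod 11 = 2, 27843 mod 5 = 3, 27843 mod 4 = 3, 27843 mod 19 = 8, 27843 mod 7 = 4.

x ≡ 27843 (mod 29260).


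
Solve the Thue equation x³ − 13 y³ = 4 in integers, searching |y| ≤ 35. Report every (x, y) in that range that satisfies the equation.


The equation is x³ - 13y³ = 4. For fixed y, x³ = 13·y³ + 4, so a solution requires the RHS to be a perfect cube.
Strategy: iterate y from -35 to 35, compute RHS = 13·y³ + 4, and check whether it is a (positive or negative) perfect cube.
Check small values of y:
  y = 0: RHS = 4 is not a perfect cube.
  y = 1: RHS = 17 is not a perfect cube.
  y = -1: RHS = -9 is not a perfect cube.
  y = 2: RHS = 108 is not a perfect cube.
  y = -2: RHS = -100 is not a perfect cube.
  y = 3: RHS = 355 is not a perfect cube.
  y = -3: RHS = -347 is not a perfect cube.
Continuing the search up to |y| = 35 finds no solutions either.
No (x, y) in the scanned range satisfies the equation.

No integer solutions with |y| ≤ 35.


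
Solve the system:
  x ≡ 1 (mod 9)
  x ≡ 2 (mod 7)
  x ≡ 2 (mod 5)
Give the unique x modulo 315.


Moduli 9, 7, 5 are pairwise coprime; by CRT there is a unique solution modulo M = 9 · 7 · 5 = 315.
Solve pairwise, accumulating the modulus:
  Start with x ≡ 1 (mod 9).
  Combine with x ≡ 2 (mod 7): since gcd(9, 7) = 1, we get a unique residue mod 63.
    Write x = 1 + 9·t and substitute into x ≡ 2 (mod 7): 9·t ≡ 2 − 1 = 1 (mod 7).
    Reduce coefficients mod 7: 2·t ≡ 1 (mod 7).
    The inverse of 2 mod 7 is 4 (since 2·4 = 8 = 1·7 + 1), so t ≡ 4·1 = 4 ≡ 4 (mod 7).
    Then x = 1 + 9·4 = 37, valid modulo lcm(9, 7) = 63: x ≡ 37 (mod 63).
  Combine with x ≡ 2 (mod 5): since gcd(63, 5) = 1, we get a unique residue mod 315.
    Write x = 37 + 63·t and substitute into x ≡ 2 (mod 5): 63·t ≡ 2 − 37 = -35 (mod 5).
    Reduce coefficients mod 5: 3·t ≡ 0 (mod 5).
    The inverse of 3 mod 5 is 2 (since 3·2 = 6 = 1·5 + 1), so t ≡ 2·0 = 0 ≡ 0 (mod 5).
    Then x = 37 + 63·0 = 37, valid modulo lcm(63, 5) = 315: x ≡ 37 (mod 315).
Verify: 37 mod 9 = 1 ✓, 37 mod 7 = 2 ✓, 37 mod 5 = 2 ✓.

x ≡ 37 (mod 315).


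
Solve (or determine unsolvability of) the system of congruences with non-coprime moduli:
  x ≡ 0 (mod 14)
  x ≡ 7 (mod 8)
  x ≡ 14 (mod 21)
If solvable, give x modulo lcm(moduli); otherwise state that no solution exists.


Moduli 14, 8, 21 are not pairwise coprime, so CRT works modulo lcm(m_i) when all pairwise compatibility conditions hold.
Pairwise compatibility: gcd(m_i, m_j) must divide a_i - a_j for every pair.
Merge one congruence at a time:
  Start: x ≡ 0 (mod 14).
  Combine with x ≡ 7 (mod 8): gcd(14, 8) = 2, and 7 - 0 = 7 is NOT divisible by 2.
    ⇒ system is inconsistent (no integer solution).

No solution (the system is inconsistent).


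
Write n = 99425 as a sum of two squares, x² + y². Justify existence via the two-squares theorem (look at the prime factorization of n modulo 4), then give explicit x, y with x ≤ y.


Step 1: Factor n = 99425 = 5^2 · 41 · 97.
Step 2: Check the mod-4 condition on each prime factor: 5 ≡ 1 (mod 4), exponent 2; 41 ≡ 1 (mod 4), exponent 1; 97 ≡ 1 (mod 4), exponent 1.
All primes ≡ 3 (mod 4) appear to even exponent (or don't appear), so by the two-squares theorem n IS expressible as a sum of two squares.
Step 3: Build a representation. Group n = k² · m with k = 5 and m = 41 · 97 = 3977 (a product of primes ≡ 1 (mod 4)); a representation of m scales to one of n via (k·x)² + (k·y)² = k²(x² + y²). Each prime p ≡ 1 (mod 4) is itself a sum of two squares; find a² by testing p − a² for a perfect square:
  41: 41 − 1² = 40, 41 − 2² = 37, 41 − 3² = 32, 41 − 4² = 25 = 5² ⇒ 41 = 4² + 5².
  97: 97 − 1² = 96, 97 − 2² = 93, 97 − 3² = 88, 97 − 4² = 81 = 9² ⇒ 97 = 4² + 9².
  Combine using the Brahmagupta–Fibonacci identity (a² + b²)(c² + d²) = (ac − bd)² + (ad + bc)² = (ac + bd)² + (ad − bc)²:
  41 · 97 = 3977: from (4² + 5²)(4² + 9²), take (4·4 − 5·9, 4·9 + 5·4) = (16 − 45, 36 + 20) = (-29, 56); dropping signs (only squares matter) gives (29, 56); check 29² + 56² = 841 + 3136 = 3977 ✓.
  Scale by k = 5: (5·29, 5·56) = (145, 280).
Step 4: Order so x ≤ y and verify: 145² + 280² = 21025 + 78400 = 99425 = n. ✓

n = 99425 = 145² + 280² (one valid representation with x ≤ y).


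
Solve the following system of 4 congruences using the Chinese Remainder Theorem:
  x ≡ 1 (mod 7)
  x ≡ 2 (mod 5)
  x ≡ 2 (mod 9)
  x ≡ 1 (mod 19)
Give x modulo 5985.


Product of moduli M = 7 · 5 · 9 · 19 = 5985.
Merge one congruence at a time:
  Start: x ≡ 1 (mod 7).
  Combine with x ≡ 2 (mod 5); new modulus lcm = 35.
    Write x = 1 + 7·t and substitute into x ≡ 2 (mod 5): 7·t ≡ 2 − 1 = 1 (mod 5).
    Reduce coefficients mod 5: 2·t ≡ 1 (mod 5).
    The inverse of 2 mod 5 is 3 (since 2·3 = 6 = 1·5 + 1), so t ≡ 3·1 = 3 ≡ 3 (mod 5).
    Then x = 1 + 7·3 = 22, valid modulo lcm(7, 5) = 35: x ≡ 22 (mod 35).
  Combine with x ≡ 2 (mod 9); new modulus lcm = 315.
    Write x = 22 + 35·t and substitute into x ≡ 2 (mod 9): 35·t ≡ 2 − 22 = -20 (mod 9).
    Reduce coefficients mod 9: 8·t ≡ 7 (mod 9).
    The inverse of 8 mod 9 is 8 (since 8·8 = 64 = 7·9 + 1), so t ≡ 8·7 = 56 ≡ 2 (mod 9).
    Then x = 22 + 35·2 = 92, valid modulo lcm(35, 9) = 315: x ≡ 92 (mod 315).
  Combine with x ≡ 1 (mod 19); new modulus lcm = 5985.
    Write x = 92 + 315·t and substitute into x ≡ 1 (mod 19): 315·t ≡ 1 − 92 = -91 (mod 19).
    Reduce coefficients mod 19: 11·t ≡ 4 (mod 19).
    The inverse of 11 mod 19 is 7 (since 11·7 = 77 = 4·19 + 1), so t ≡ 7·4 = 28 ≡ 9 (mod 19).
    Then x = 92 + 315·9 = 2927, valid modulo lcm(315, 19) = 5985: x ≡ 2927 (mod 5985).
Verify against each original: 2927 mod 7 = 1, 2927 mod 5 = 2, 2927 mod 9 = 2, 2927 mod 19 = 1.

x ≡ 2927 (mod 5985).


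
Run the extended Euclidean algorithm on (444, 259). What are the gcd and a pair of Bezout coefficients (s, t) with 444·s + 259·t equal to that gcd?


Euclidean algorithm on (444, 259) — divide until remainder is 0:
  444 = 1 · 259 + 185
  259 = 1 · 185 + 74
  185 = 2 · 74 + 37
  74 = 2 · 37 + 0
gcd(444, 259) = 37.
Track Bezout coefficients alongside the remainders: start with r₀ = 444 = a·1 + b·0 (s = 1, t = 0) and r₁ = 259 = a·0 + b·1 (s = 0, t = 1); each new remainder r_{k+1} = r_{k-1} − q_k·r_k inherits s_{k+1} = s_{k-1} − q_k·s_k, t_{k+1} = t_{k-1} − q_k·t_k, so r_k = a·s_k + b·t_k at every step:
  q = 1: r = 185, s = 1 − 1·0 = 1, t = 0 − 1·1 = -1  (check: 444·1 + 259·(-1) = 185)
  q = 1: r = 74, s = 0 − 1·1 = -1, t = 1 − 1·(-1) = 2  (check: 444·(-1) + 259·2 = 74)
  q = 2: r = 37, s = 1 − 2·(-1) = 3, t = -1 − 2·2 = -5  (check: 444·3 + 259·(-5) = 37)
The row with r = 37 (the gcd) gives the Bezout coefficients s = 3, t = -5.
Result: 444 · (3) + 259 · (-5) = 37.

gcd(444, 259) = 37; s = 3, t = -5 (check: 444·3 + 259·(-5) = 37).


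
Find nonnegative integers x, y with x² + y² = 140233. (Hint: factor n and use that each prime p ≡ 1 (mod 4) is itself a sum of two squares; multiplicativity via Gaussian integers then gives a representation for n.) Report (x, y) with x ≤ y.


Step 1: Factor n = 140233 = 17 · 73 · 113.
Step 2: Check the mod-4 condition on each prime factor: 17 ≡ 1 (mod 4), exponent 1; 73 ≡ 1 (mod 4), exponent 1; 113 ≡ 1 (mod 4), exponent 1.
All primes ≡ 3 (mod 4) appear to even exponent (or don't appear), so by the two-squares theorem n IS expressible as a sum of two squares.
Step 3: Build a representation. Here n = 17 · 73 · 113 is a product of primes ≡ 1 (mod 4). Each prime p ≡ 1 (mod 4) is itself a sum of two squares; find a² by testing p − a² for a perfect square:
  17: 17 − 1² = 16 = 4² ⇒ 17 = 1² + 4².
  73: 73 − 1² = 72, 73 − 2² = 69, 73 − 3² = 64 = 8² ⇒ 73 = 3² + 8².
  113: 113 − 1² = 112, 113 − 2² = 109, 113 − 3² = 104, 113 − 4² = 97, 113 − 5² = 88, 113 − 6² = 77, 113 − 7² = 64 = 8² ⇒ 113 = 7² + 8².
  Combine using the Brahmagupta–Fibonacci identity (a² + b²)(c² + d²) = (ac − bd)² + (ad + bc)² = (ac + bd)² + (ad − bc)²:
  17 · 73 = 1241: from (1² + 4²)(3² + 8²), take (1·3 − 4·8, 1·8 + 4·3) = (3 − 32, 8 + 12) = (-29, 20); dropping signs (only squares matter) gives (29, 20); check 29² + 20² = 841 + 400 = 1241 ✓.
  1241 · 113 = 140233: from (29² + 20²)(7² + 8²), take (29·7 − 20·8, 29·8 + 20·7) = (203 − 160, 232 + 140) = (43, 372); check 43² + 372² = 1849 + 138384 = 140233 ✓.
Step 4: Order so x ≤ y and verify: 43² + 372² = 1849 + 138384 = 140233 = n. ✓

n = 140233 = 43² + 372² (one valid representation with x ≤ y).


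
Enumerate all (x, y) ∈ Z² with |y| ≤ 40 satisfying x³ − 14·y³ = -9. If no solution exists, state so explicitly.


The equation is x³ - 14y³ = -9. For fixed y, x³ = 14·y³ − 9, so a solution requires the RHS to be a perfect cube.
Strategy: iterate y from -40 to 40, compute RHS = 14·y³ − 9, and check whether it is a (positive or negative) perfect cube.
Check small values of y:
  y = 0: RHS = -9 is not a perfect cube.
  y = 1: RHS = 5 is not a perfect cube.
  y = -1: RHS = -23 is not a perfect cube.
  y = 2: RHS = 103 is not a perfect cube.
  y = -2: RHS = -121 is not a perfect cube.
  y = 3: RHS = 369 is not a perfect cube.
  y = -3: RHS = -387 is not a perfect cube.
Continuing the search up to |y| = 40 finds no solutions either.
No (x, y) in the scanned range satisfies the equation.

No integer solutions with |y| ≤ 40.


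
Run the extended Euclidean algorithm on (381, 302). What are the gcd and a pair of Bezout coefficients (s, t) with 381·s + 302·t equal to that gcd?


Euclidean algorithm on (381, 302) — divide until remainder is 0:
  381 = 1 · 302 + 79
  302 = 3 · 79 + 65
  79 = 1 · 65 + 14
  65 = 4 · 14 + 9
  14 = 1 · 9 + 5
  9 = 1 · 5 + 4
  5 = 1 · 4 + 1
  4 = 4 · 1 + 0
gcd(381, 302) = 1.
Track Bezout coefficients alongside the remainders: start with r₀ = 381 = a·1 + b·0 (s = 1, t = 0) and r₁ = 302 = a·0 + b·1 (s = 0, t = 1); each new remainder r_{k+1} = r_{k-1} − q_k·r_k inherits s_{k+1} = s_{k-1} − q_k·s_k, t_{k+1} = t_{k-1} − q_k·t_k, so r_k = a·s_k + b·t_k at every step:
  q = 1: r = 79, s = 1 − 1·0 = 1, t = 0 − 1·1 = -1  (check: 381·1 + 302·(-1) = 79)
  q = 3: r = 65, s = 0 − 3·1 = -3, t = 1 − 3·(-1) = 4  (check: 381·(-3) + 302·4 = 65)
  q = 1: r = 14, s = 1 − 1·(-3) = 4, t = -1 − 1·4 = -5  (check: 381·4 + 302·(-5) = 14)
  q = 4: r = 9, s = -3 − 4·4 = -19, t = 4 − 4·(-5) = 24  (check: 381·(-19) + 302·24 = 9)
  q = 1: r = 5, s = 4 − 1·(-19) = 23, t = -5 − 1·24 = -29  (check: 381·23 + 302·(-29) = 5)
  q = 1: r = 4, s = -19 − 1·23 = -42, t = 24 − 1·(-29) = 53  (check: 381·(-42) + 302·53 = 4)
  q = 1: r = 1, s = 23 − 1·(-42) = 65, t = -29 − 1·53 = -82  (check: 381·65 + 302·(-82) = 1)
The row with r = 1 (the gcd) gives the Bezout coefficients s = 65, t = -82.
Result: 381 · (65) + 302 · (-82) = 1.

gcd(381, 302) = 1; s = 65, t = -82 (check: 381·65 + 302·(-82) = 1).


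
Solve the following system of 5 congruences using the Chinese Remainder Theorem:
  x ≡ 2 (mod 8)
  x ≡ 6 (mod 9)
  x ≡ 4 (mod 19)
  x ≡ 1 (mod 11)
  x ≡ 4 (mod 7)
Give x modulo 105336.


Product of moduli M = 8 · 9 · 19 · 11 · 7 = 105336.
Merge one congruence at a time:
  Start: x ≡ 2 (mod 8).
  Combine with x ≡ 6 (mod 9); new modulus lcm = 72.
    Write x = 2 + 8·t and substitute into x ≡ 6 (mod 9): 8·t ≡ 6 − 2 = 4 (mod 9).
    The inverse of 8 mod 9 is 8 (since 8·8 = 64 = 7·9 + 1), so t ≡ 8·4 = 32 ≡ 5 (mod 9).
    Then x = 2 + 8·5 = 42, valid modulo lcm(8, 9) = 72: x ≡ 42 (mod 72).
  Combine with x ≡ 4 (mod 19); new modulus lcm = 1368.
    Write x = 42 + 72·t and substitute into x ≡ 4 (mod 19): 72·t ≡ 4 − 42 = -38 (mod 19).
    Reduce coefficients mod 19: 15·t ≡ 0 (mod 19).
    The inverse of 15 mod 19 is 14 (since 15·14 = 210 = 11·19 + 1), so t ≡ 14·0 = 0 ≡ 0 (mod 19).
    Then x = 42 + 72·0 = 42, valid modulo lcm(72, 19) = 1368: x ≡ 42 (mod 1368).
  Combine with x ≡ 1 (mod 11); new modulus lcm = 15048.
    Write x = 42 + 1368·t and substitute into x ≡ 1 (mod 11): 1368·t ≡ 1 − 42 = -41 (mod 11).
    Reduce coefficients mod 11: 4·t ≡ 3 (mod 11).
    The inverse of 4 mod 11 is 3 (since 4·3 = 12 = 1·11 + 1), so t ≡ 3·3 = 9 ≡ 9 (mod 11).
    Then x = 42 + 1368·9 = 12354, valid modulo lcm(1368, 11) = 15048: x ≡ 12354 (mod 15048).
  Combine with x ≡ 4 (mod 7); new modulus lcm = 105336.
    Write x = 12354 + 15048·t and substitute into x ≡ 4 (mod 7): 15048·t ≡ 4 − 12354 = -12350 (mod 7).
    Reduce coefficients mod 7: 5·t ≡ 5 (mod 7).
    The inverse of 5 mod 7 is 3 (since 5·3 = 15 = 2·7 + 1), so t ≡ 3·5 = 15 ≡ 1 (mod 7).
    Then x = 12354 + 15048·1 = 27402, valid modulo lcm(15048, 7) = 105336: x ≡ 27402 (mod 105336).
Verify against each original: 27402 mod 8 = 2, 27402 mod 9 = 6, 27402 mod 19 = 4, 27402 mod 11 = 1, 27402 mod 7 = 4.

x ≡ 27402 (mod 105336).


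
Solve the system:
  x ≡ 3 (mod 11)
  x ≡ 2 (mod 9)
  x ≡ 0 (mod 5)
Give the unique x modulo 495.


Moduli 11, 9, 5 are pairwise coprime; by CRT there is a unique solution modulo M = 11 · 9 · 5 = 495.
Solve pairwise, accumulating the modulus:
  Start with x ≡ 3 (mod 11).
  Combine with x ≡ 2 (mod 9): since gcd(11, 9) = 1, we get a unique residue mod 99.
    Write x = 3 + 11·t and substitute into x ≡ 2 (mod 9): 11·t ≡ 2 − 3 = -1 (mod 9).
    Reduce coefficients mod 9: 2·t ≡ 8 (mod 9).
    The inverse of 2 mod 9 is 5 (since 2·5 = 10 = 1·9 + 1), so t ≡ 5·8 = 40 ≡ 4 (mod 9).
    Then x = 3 + 11·4 = 47, valid modulo lcm(11, 9) = 99: x ≡ 47 (mod 99).
  Combine with x ≡ 0 (mod 5): since gcd(99, 5) = 1, we get a unique residue mod 495.
    Write x = 47 + 99·t and substitute into x ≡ 0 (mod 5): 99·t ≡ 0 − 47 = -47 (mod 5).
    Reduce coefficients mod 5: 4·t ≡ 3 (mod 5).
    The inverse of 4 mod 5 is 4 (since 4·4 = 16 = 3·5 + 1), so t ≡ 4·3 = 12 ≡ 2 (mod 5).
    Then x = 47 + 99·2 = 245, valid modulo lcm(99, 5) = 495: x ≡ 245 (mod 495).
Verify: 245 mod 11 = 3 ✓, 245 mod 9 = 2 ✓, 245 mod 5 = 0 ✓.

x ≡ 245 (mod 495).


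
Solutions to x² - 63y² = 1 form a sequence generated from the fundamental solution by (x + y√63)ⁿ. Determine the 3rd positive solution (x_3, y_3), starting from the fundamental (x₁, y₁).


Step 1: Find the fundamental solution (x₁, y₁) of x² - 63y² = 1.
  Expand √63 as a continued fraction. a₀ = ⌊√63⌋ = 7; iterate m_{k+1} = d_k·a_k − m_k, d_{k+1} = (63 − m_{k+1}²)/d_k, a_{k+1} = ⌊(a₀ + m_{k+1})/d_{k+1}⌋ (starting m₀ = 0, d₀ = 1), with convergents p_k = a_k·p_{k-1} + p_{k-2}, q_k = a_k·q_{k-1} + q_{k-2} (p₋₁ = 1, q₋₁ = 0):
  k = 0: a₀ = 7; p₀/q₀ = 7/1; p₀² − 63·q₀² = 49 − 63 = -14.
  k = 1: m = 7, d = 14, a = ⌊(7 + 7)/14⌋ = 1; p/q = (1·7 + 1)/(1·1 + 0) = 8/1; p² − 63·q² = 64 − 63 = 1.
  The first convergent with p² − 63·q² = 1 gives the fundamental solution (x₁, y₁) = (8, 1).
Step 2: Apply the recurrence (x_{n+1}, y_{n+1}) = (x₁x_n + 63y₁y_n, x₁y_n + y₁x_n) repeatedly.
  From (x_1, y_1) = (8, 1): x_2 = 8·8 + 63·1·1 = 127; y_2 = 8·1 + 1·8 = 16.
  From (x_2, y_2) = (127, 16): x_3 = 8·127 + 63·1·16 = 2024; y_3 = 8·16 + 1·127 = 255.
Step 3: Verify x_3² - 63·y_3² = 4096576 - 4096575 = 1 (should be 1). ✓

(x_1, y_1) = (8, 1); (x_3, y_3) = (2024, 255).


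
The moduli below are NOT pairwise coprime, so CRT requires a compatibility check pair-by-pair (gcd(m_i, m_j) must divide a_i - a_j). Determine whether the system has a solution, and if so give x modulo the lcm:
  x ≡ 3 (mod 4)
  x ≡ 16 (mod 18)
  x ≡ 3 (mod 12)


Moduli 4, 18, 12 are not pairwise coprime, so CRT works modulo lcm(m_i) when all pairwise compatibility conditions hold.
Pairwise compatibility: gcd(m_i, m_j) must divide a_i - a_j for every pair.
Merge one congruence at a time:
  Start: x ≡ 3 (mod 4).
  Combine with x ≡ 16 (mod 18): gcd(4, 18) = 2, and 16 - 3 = 13 is NOT divisible by 2.
    ⇒ system is inconsistent (no integer solution).

No solution (the system is inconsistent).


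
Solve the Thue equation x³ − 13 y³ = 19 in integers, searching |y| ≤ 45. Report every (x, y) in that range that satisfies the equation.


The equation is x³ - 13y³ = 19. For fixed y, x³ = 13·y³ + 19, so a solution requires the RHS to be a perfect cube.
Strategy: iterate y from -45 to 45, compute RHS = 13·y³ + 19, and check whether it is a (positive or negative) perfect cube.
Check small values of y:
  y = 0: RHS = 19 is not a perfect cube.
  y = 1: RHS = 32 is not a perfect cube.
  y = -1: RHS = 6 is not a perfect cube.
  y = 2: RHS = 123 is not a perfect cube.
  y = -2: RHS = -85 is not a perfect cube.
  y = 3: RHS = 370 is not a perfect cube.
  y = -3: RHS = -332 is not a perfect cube.
Continuing the search up to |y| = 45 finds no solutions either.
No (x, y) in the scanned range satisfies the equation.

No integer solutions with |y| ≤ 45.


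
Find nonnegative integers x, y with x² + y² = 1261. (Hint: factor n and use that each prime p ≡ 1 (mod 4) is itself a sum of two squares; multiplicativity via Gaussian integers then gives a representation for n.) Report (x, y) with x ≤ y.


Step 1: Factor n = 1261 = 13 · 97.
Step 2: Check the mod-4 condition on each prime factor: 13 ≡ 1 (mod 4), exponent 1; 97 ≡ 1 (mod 4), exponent 1.
All primes ≡ 3 (mod 4) appear to even exponent (or don't appear), so by the two-squares theorem n IS expressible as a sum of two squares.
Step 3: Build a representation. Here n = 13 · 97 is a product of primes ≡ 1 (mod 4). Each prime p ≡ 1 (mod 4) is itself a sum of two squares; find a² by testing p − a² for a perfect square:
  13: 13 − 1² = 12, 13 − 2² = 9 = 3² ⇒ 13 = 2² + 3².
  97: 97 − 1² = 96, 97 − 2² = 93, 97 − 3² = 88, 97 − 4² = 81 = 9² ⇒ 97 = 4² + 9².
  Combine using the Brahmagupta–Fibonacci identity (a² + b²)(c² + d²) = (ac − bd)² + (ad + bc)² = (ac + bd)² + (ad − bc)²:
  13 · 97 = 1261: from (2² + 3²)(4² + 9²), take (2·4 − 3·9, 2·9 + 3·4) = (8 − 27, 18 + 12) = (-19, 30); dropping signs (only squares matter) gives (19, 30); check 19² + 30² = 361 + 900 = 1261 ✓.
Step 4: Order so x ≤ y and verify: 19² + 30² = 361 + 900 = 1261 = n. ✓

n = 1261 = 19² + 30² (one valid representation with x ≤ y).


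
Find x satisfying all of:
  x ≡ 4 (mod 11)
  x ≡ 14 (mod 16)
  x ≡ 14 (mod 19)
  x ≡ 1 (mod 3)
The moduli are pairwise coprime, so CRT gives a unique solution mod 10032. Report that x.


Product of moduli M = 11 · 16 · 19 · 3 = 10032.
Merge one congruence at a time:
  Start: x ≡ 4 (mod 11).
  Combine with x ≡ 14 (mod 16); new modulus lcm = 176.
    Write x = 4 + 11·t and substitute into x ≡ 14 (mod 16): 11·t ≡ 14 − 4 = 10 (mod 16).
    The inverse of 11 mod 16 is 3 (since 11·3 = 33 = 2·16 + 1), so t ≡ 3·10 = 30 ≡ 14 (mod 16).
    Then x = 4 + 11·14 = 158, valid modulo lcm(11, 16) = 176: x ≡ 158 (mod 176).
  Combine with x ≡ 14 (mod 19); new modulus lcm = 3344.
    Write x = 158 + 176·t and substitute into x ≡ 14 (mod 19): 176·t ≡ 14 − 158 = -144 (mod 19).
    Reduce coefficients mod 19: 5·t ≡ 8 (mod 19).
    The inverse of 5 mod 19 is 4 (since 5·4 = 20 = 1·19 + 1), so t ≡ 4·8 = 32 ≡ 13 (mod 19).
    Then x = 158 + 176·13 = 2446, valid modulo lcm(176, 19) = 3344: x ≡ 2446 (mod 3344).
  Combine with x ≡ 1 (mod 3); new modulus lcm = 10032.
    Write x = 2446 + 3344·t and substitute into x ≡ 1 (mod 3): 3344·t ≡ 1 − 2446 = -2445 (mod 3).
    Reduce coefficients mod 3: 2·t ≡ 0 (mod 3).
    The inverse of 2 mod 3 is 2 (since 2·2 = 4 = 1·3 + 1), so t ≡ 2·0 = 0 ≡ 0 (mod 3).
    Then x = 2446 + 3344·0 = 2446, valid modulo lcm(3344, 3) = 10032: x ≡ 2446 (mod 10032).
Verify against each original: 2446 mod 11 = 4, 2446 mod 16 = 14, 2446 mod 19 = 14, 2446 mod 3 = 1.

x ≡ 2446 (mod 10032).


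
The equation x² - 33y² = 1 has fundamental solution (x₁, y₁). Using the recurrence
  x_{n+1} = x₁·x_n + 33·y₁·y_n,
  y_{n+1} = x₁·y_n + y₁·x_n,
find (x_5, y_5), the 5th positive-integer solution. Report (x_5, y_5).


Step 1: Find the fundamental solution (x₁, y₁) of x² - 33y² = 1.
  Expand √33 as a continued fraction. a₀ = ⌊√33⌋ = 5; iterate m_{k+1} = d_k·a_k − m_k, d_{k+1} = (33 − m_{k+1}²)/d_k, a_{k+1} = ⌊(a₀ + m_{k+1})/d_{k+1}⌋ (starting m₀ = 0, d₀ = 1), with convergents p_k = a_k·p_{k-1} + p_{k-2}, q_k = a_k·q_{k-1} + q_{k-2} (p₋₁ = 1, q₋₁ = 0):
  k = 0: a₀ = 5; p₀/q₀ = 5/1; p₀² − 33·q₀² = 25 − 33 = -8.
  k = 1: m = 5, d = 8, a = ⌊(5 + 5)/8⌋ = 1; p/q = (1·5 + 1)/(1·1 + 0) = 6/1; p² − 33·q² = 36 − 33 = 3.
  k = 2: m = 3, d = 3, a = ⌊(5 + 3)/3⌋ = 2; p/q = (2·6 + 5)/(2·1 + 1) = 17/3; p² − 33·q² = 289 − 297 = -8.
  k = 3: m = 3, d = 8, a = ⌊(5 + 3)/8⌋ = 1; p/q = (1·17 + 6)/(1·3 + 1) = 23/4; p² − 33·q² = 529 − 528 = 1.
  The first convergent with p² − 33·q² = 1 gives the fundamental solution (x₁, y₁) = (23, 4).
Step 2: Apply the recurrence (x_{n+1}, y_{n+1}) = (x₁x_n + 33y₁y_n, x₁y_n + y₁x_n) repeatedly.
  From (x_1, y_1) = (23, 4): x_2 = 23·23 + 33·4·4 = 1057; y_2 = 23·4 + 4·23 = 184.
  From (x_2, y_2) = (1057, 184): x_3 = 23·1057 + 33·4·184 = 48599; y_3 = 23·184 + 4·1057 = 8460.
  From (x_3, y_3) = (48599, 8460): x_4 = 23·48599 + 33·4·8460 = 2234497; y_4 = 23·8460 + 4·48599 = 388976.
  From (x_4, y_4) = (2234497, 388976): x_5 = 23·2234497 + 33·4·388976 = 102738263; y_5 = 23·388976 + 4·2234497 = 17884436.
Step 3: Verify x_5² - 33·y_5² = 10555150684257169 - 10555150684257168 = 1 (should be 1). ✓

(x_1, y_1) = (23, 4); (x_5, y_5) = (102738263, 17884436).


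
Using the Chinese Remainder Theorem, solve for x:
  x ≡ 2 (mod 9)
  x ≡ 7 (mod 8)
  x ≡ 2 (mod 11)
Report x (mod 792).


Moduli 9, 8, 11 are pairwise coprime; by CRT there is a unique solution modulo M = 9 · 8 · 11 = 792.
Solve pairwise, accumulating the modulus:
  Start with x ≡ 2 (mod 9).
  Combine with x ≡ 7 (mod 8): since gcd(9, 8) = 1, we get a unique residue mod 72.
    Write x = 2 + 9·t and substitute into x ≡ 7 (mod 8): 9·t ≡ 7 − 2 = 5 (mod 8).
    Reduce coefficients mod 8: 1·t ≡ 5 (mod 8).
    So t ≡ 5 (mod 8).
    Then x = 2 + 9·5 = 47, valid modulo lcm(9, 8) = 72: x ≡ 47 (mod 72).
  Combine with x ≡ 2 (mod 11): since gcd(72, 11) = 1, we get a unique residue mod 792.
    Write x = 47 + 72·t and substitute into x ≡ 2 (mod 11): 72·t ≡ 2 − 47 = -45 (mod 11).
    Reduce coefficients mod 11: 6·t ≡ 10 (mod 11).
    The inverse of 6 mod 11 is 2 (since 6·2 = 12 = 1·11 + 1), so t ≡ 2·10 = 20 ≡ 9 (mod 11).
    Then x = 47 + 72·9 = 695, valid modulo lcm(72, 11) = 792: x ≡ 695 (mod 792).
Verify: 695 mod 9 = 2 ✓, 695 mod 8 = 7 ✓, 695 mod 11 = 2 ✓.

x ≡ 695 (mod 792).


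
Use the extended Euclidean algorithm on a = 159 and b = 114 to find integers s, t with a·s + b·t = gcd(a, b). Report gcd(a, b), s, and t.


Euclidean algorithm on (159, 114) — divide until remainder is 0:
  159 = 1 · 114 + 45
  114 = 2 · 45 + 24
  45 = 1 · 24 + 21
  24 = 1 · 21 + 3
  21 = 7 · 3 + 0
gcd(159, 114) = 3.
Track Bezout coefficients alongside the remainders: start with r₀ = 159 = a·1 + b·0 (s = 1, t = 0) and r₁ = 114 = a·0 + b·1 (s = 0, t = 1); each new remainder r_{k+1} = r_{k-1} − q_k·r_k inherits s_{k+1} = s_{k-1} − q_k·s_k, t_{k+1} = t_{k-1} − q_k·t_k, so r_k = a·s_k + b·t_k at every step:
  q = 1: r = 45, s = 1 − 1·0 = 1, t = 0 − 1·1 = -1  (check: 159·1 + 114·(-1) = 45)
  q = 2: r = 24, s = 0 − 2·1 = -2, t = 1 − 2·(-1) = 3  (check: 159·(-2) + 114·3 = 24)
  q = 1: r = 21, s = 1 − 1·(-2) = 3, t = -1 − 1·3 = -4  (check: 159·3 + 114·(-4) = 21)
  q = 1: r = 3, s = -2 − 1·3 = -5, t = 3 − 1·(-4) = 7  (check: 159·(-5) + 114·7 = 3)
The row with r = 3 (the gcd) gives the Bezout coefficients s = -5, t = 7.
Result: 159 · (-5) + 114 · (7) = 3.

gcd(159, 114) = 3; s = -5, t = 7 (check: 159·(-5) + 114·7 = 3).


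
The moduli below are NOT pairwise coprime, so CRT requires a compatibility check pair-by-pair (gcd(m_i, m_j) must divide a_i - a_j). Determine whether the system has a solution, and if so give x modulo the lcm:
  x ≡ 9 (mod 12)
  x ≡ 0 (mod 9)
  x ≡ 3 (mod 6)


Moduli 12, 9, 6 are not pairwise coprime, so CRT works modulo lcm(m_i) when all pairwise compatibility conditions hold.
Pairwise compatibility: gcd(m_i, m_j) must divide a_i - a_j for every pair.
Merge one congruence at a time:
  Start: x ≡ 9 (mod 12).
  Combine with x ≡ 0 (mod 9): gcd(12, 9) = 3; 0 - 9 = -9, which IS divisible by 3, so compatible.
    Write x = 9 + 12·t and substitute into x ≡ 0 (mod 9): 12·t ≡ 0 − 9 = -9 (mod 9).
    Divide the congruence (and modulus) by g = 3: 4·t ≡ -3 (mod 3).
    Reduce coefficients mod 3: 1·t ≡ 0 (mod 3).
    So t ≡ 0 (mod 3).
    Then x = 9 + 12·0 = 9, valid modulo lcm(12, 9) = 36: x ≡ 9 (mod 36).
  Combine with x ≡ 3 (mod 6): gcd(36, 6) = 6; 3 - 9 = -6, which IS divisible by 6, so compatible.
    Write x = 9 + 36·t and substitute into x ≡ 3 (mod 6): 36·t ≡ 3 − 9 = -6 (mod 6).
    Divide the congruence (and modulus) by g = 6: 6·t ≡ -1 (mod 1).
    Modulo 1 every t works; take t = 0.
    Then x = 9 + 36·0 = 9, valid modulo lcm(36, 6) = 36: x ≡ 9 (mod 36).
Verify: 9 mod 12 = 9, 9 mod 9 = 0, 9 mod 6 = 3.

x ≡ 9 (mod 36).
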